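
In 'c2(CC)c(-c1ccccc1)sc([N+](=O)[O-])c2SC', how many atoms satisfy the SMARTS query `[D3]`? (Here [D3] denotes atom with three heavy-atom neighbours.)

6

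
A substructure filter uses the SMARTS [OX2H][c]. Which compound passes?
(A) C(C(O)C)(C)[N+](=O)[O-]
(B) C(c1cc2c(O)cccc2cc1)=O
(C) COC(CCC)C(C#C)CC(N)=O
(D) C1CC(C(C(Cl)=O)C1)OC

[OX2H][c] describes a hydroxyl oxygen attached to an aromatic carbon (a phenol).
(A) has a hydroxyl group (-OH) but the -OH is on an aliphatic carbon, not an aromatic c.
(B) contains a hydroxyl group (-OH), which satisfies every atom and bond constraint.
(C) has a methoxy ether (-OCH3) but the oxygen has H0, not H1.
(D) has a methoxy ether (-OCH3) but the oxygen has H0, not H1.
So the answer is (B).

B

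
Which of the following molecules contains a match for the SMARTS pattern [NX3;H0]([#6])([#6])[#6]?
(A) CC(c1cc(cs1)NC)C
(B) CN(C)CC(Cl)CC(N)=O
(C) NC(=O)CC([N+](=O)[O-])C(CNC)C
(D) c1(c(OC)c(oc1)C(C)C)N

[NX3;H0]([#6])([#6])[#6] describes a trivalent nitrogen with no H, bonded to three carbons (a tertiary amine).
(A) has an N-methylamino group (-NHCH3) but the nitrogen still has one H (H1), not H0.
(B) contains a dimethylamino group (-N(CH3)2), which satisfies every atom and bond constraint.
(C) has an N-methylamino group (-NHCH3) but the nitrogen still has one H (H1), not H0.
(D) has a primary amino group (-NH2) but the nitrogen has H2, not H0 with three carbons.
So the answer is (B).

B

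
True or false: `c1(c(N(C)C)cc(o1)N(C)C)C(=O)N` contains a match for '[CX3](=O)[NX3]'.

True

The pattern [CX3](=O)[NX3] describes a carbonyl carbon bonded to a trivalent nitrogen — an amide.
The molecule carries a primary amide (-C(=O)NH2), whose atoms satisfy every constraint of the query, so the pattern matches.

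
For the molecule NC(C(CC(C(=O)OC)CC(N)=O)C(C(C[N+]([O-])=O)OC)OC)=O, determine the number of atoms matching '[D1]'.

10

The query [D1] means: atom with exactly one heavy-atom neighbour (degree 1).
Check the 24 heavy atoms by environment: 3× C (D2) → no; 7× C (D3) → no; 3× O (D2) → no; 3× C (D1) → match; 4× O (D1) → match; 2× N (D1) → match; 1× N (charge +1, D3) → no; 1× O (charge -1, D1) → match.
Summing the matching environments: 3 + 4 + 2 + 1 = 10 matching atoms.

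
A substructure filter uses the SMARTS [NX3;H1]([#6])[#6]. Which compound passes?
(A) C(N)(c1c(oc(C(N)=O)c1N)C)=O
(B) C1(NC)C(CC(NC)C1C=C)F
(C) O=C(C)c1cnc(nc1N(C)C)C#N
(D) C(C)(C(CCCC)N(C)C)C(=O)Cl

B

[NX3;H1]([#6])[#6] describes a trivalent nitrogen with one H, bonded to two carbons (a secondary amine).
(A) has a primary amino group (-NH2) but the nitrogen has H2 and only one carbon neighbour.
(B) contains an N-methylamino group (-NHCH3), which satisfies every atom and bond constraint.
(C) has a dimethylamino group (-N(CH3)2) but the nitrogen has H0, not H1.
(D) has a dimethylamino group (-N(CH3)2) but the nitrogen has H0, not H1.
So the answer is (B).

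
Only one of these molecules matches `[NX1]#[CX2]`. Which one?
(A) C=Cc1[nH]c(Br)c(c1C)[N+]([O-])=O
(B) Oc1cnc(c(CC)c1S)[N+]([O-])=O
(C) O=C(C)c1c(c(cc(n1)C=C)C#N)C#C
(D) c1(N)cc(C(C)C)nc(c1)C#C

C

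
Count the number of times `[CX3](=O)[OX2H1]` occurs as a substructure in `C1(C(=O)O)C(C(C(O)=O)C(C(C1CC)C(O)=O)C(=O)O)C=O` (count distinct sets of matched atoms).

4

[CX3](=O)[OX2H1] is the SMARTS for a carboxylic acid: an sp2 carbon double-bonded to O and single-bonded to an -OH oxygen.
The molecule carries 4 separate instances of a carboxylic acid group (-C(=O)OH) meeting every constraint; each maps to a distinct set of atoms, giving 4 matches.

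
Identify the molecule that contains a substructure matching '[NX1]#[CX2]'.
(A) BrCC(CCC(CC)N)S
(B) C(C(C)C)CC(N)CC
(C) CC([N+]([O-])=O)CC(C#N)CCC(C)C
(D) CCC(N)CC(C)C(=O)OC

[NX1]#[CX2] describes a nitrogen triple-bonded to a two-connected carbon (a nitrile).
(A) has a primary amino group (-NH2) but the nitrogen is NX3 (three connections), not NX1 triple-bonded.
(B) has a primary amino group (-NH2) but the nitrogen is NX3 (three connections), not NX1 triple-bonded.
(C) contains a nitrile (-C#N), which satisfies every atom and bond constraint.
(D) has a primary amino group (-NH2) but the nitrogen is NX3 (three connections), not NX1 triple-bonded.
So the answer is (C).

C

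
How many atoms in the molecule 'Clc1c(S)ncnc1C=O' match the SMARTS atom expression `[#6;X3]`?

Check the 10 heavy atoms by environment: 2× n (aromatic, X2) → no; 4× c (aromatic, X3) → match; 1× C (X3) → match; 1× O (X1) → no; 1× S (X2) → no; 1× Cl (X1) → no.
Summing the matching environments: 4 + 1 = 5 matching atoms.

5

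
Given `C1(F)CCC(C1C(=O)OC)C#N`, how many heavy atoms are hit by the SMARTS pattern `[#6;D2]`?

The query [#6;D2] means: any carbon bonded to exactly two heavy atoms.
Check the 12 heavy atoms by environment: 4× C (D3) → no; 3× C (D2) → match; 1× O (D1) → no; 1× O (D2) → no; 1× C (D1) → no; 1× F (D1) → no; 1× N (D1) → no.
That gives 3 matching atoms.

3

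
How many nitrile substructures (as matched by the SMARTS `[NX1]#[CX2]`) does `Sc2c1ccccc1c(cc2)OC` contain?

[NX1]#[CX2] is the SMARTS for a nitrile: a nitrogen triple-bonded to a two-connected carbon.
No fragment in the molecule satisfies every constraint, giving 0 matches.

0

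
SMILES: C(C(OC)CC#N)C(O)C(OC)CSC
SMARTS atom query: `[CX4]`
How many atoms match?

9

Check the 15 heavy atoms by environment: 9× C (X4) → match; 1× S (X2) → no; 3× O (X2) → no; 1× C (X2) → no; 1× N (X1) → no.
That gives 9 matching atoms.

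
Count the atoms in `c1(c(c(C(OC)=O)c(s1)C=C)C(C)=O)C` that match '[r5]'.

5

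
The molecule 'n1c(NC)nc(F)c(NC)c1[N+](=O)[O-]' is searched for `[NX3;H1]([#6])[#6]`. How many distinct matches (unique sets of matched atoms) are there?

2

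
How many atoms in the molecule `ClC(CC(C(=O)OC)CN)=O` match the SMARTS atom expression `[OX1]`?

2

The query [OX1] means: aliphatic oxygen with one total connection — typically a carbonyl =O or an oxide.
Check the 11 heavy atoms by environment: 4× C (X4) → no; 1× N (X3) → no; 2× C (X3) → no; 2× O (X1) → match; 1× O (X2) → no; 1× Cl (X1) → no.
That gives 2 matching atoms.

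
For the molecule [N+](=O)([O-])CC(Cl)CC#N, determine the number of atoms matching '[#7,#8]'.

Check the 9 heavy atoms by environment: 4× C → no; 1× N → match; 1× Cl → no; 1× N (charge +1) → match; 1× O (charge -1) → match; 1× O → match.
Summing the matching environments: 1 + 1 + 1 + 1 = 4 matching atoms.

4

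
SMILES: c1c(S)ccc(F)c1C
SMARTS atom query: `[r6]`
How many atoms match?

Check the 9 heavy atoms by environment: 6× c (aromatic, in 6-ring) → match; 1× C (acyclic) → no; 1× F (acyclic) → no; 1× S (acyclic) → no.
That gives 6 matching atoms.

6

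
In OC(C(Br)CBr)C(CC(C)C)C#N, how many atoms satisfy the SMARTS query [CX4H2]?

2

Check the 13 heavy atoms by environment: 2× C (H2, X4) → match; 4× C (H1, X4) → no; 2× C (H3, X4) → no; 1× C (H0, X2) → no; 1× N (H0, X1) → no; 2× Br (H0, X1) → no; 1× O (H1, X2) → no.
That gives 2 matching atoms.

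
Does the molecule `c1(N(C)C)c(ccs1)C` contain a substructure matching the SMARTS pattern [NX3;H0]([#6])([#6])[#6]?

The pattern [NX3;H0]([#6])([#6])[#6] describes a trivalent nitrogen with no H, bonded to three carbons — a tertiary amine.
The molecule carries a dimethylamino group (-N(CH3)2), whose atoms satisfy every constraint of the query, so the pattern matches.

Yes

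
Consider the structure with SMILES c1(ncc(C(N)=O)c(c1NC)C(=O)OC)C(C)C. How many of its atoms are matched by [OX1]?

The query [OX1] means: aliphatic oxygen with one total connection — typically a carbonyl =O or an oxide.
Check the 18 heavy atoms by environment: 1× n (aromatic, X2) → no; 5× c (aromatic, X3) → no; 2× C (X3) → no; 2× O (X1) → match; 1× O (X2) → no; 5× C (X4) → no; 2× N (X3) → no.
That gives 2 matching atoms.

2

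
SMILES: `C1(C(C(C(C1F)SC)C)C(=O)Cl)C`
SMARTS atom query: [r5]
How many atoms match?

5

The query [r5] means: r5 matches atoms in a five-membered ring.
Check the 13 heavy atoms by environment: 5× C (in 5-ring) → match; 4× C (acyclic) → no; 1× O (acyclic) → no; 1× Cl (acyclic) → no; 1× S (acyclic) → no; 1× F (acyclic) → no.
That gives 5 matching atoms.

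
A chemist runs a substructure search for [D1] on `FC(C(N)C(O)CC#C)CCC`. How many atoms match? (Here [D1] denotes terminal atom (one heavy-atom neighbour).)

5

The query [D1] means: atom with exactly one heavy-atom neighbour (degree 1).
Check the 12 heavy atoms by environment: 4× C (D2) → no; 3× C (D3) → no; 1× N (D1) → match; 1× F (D1) → match; 1× O (D1) → match; 2× C (D1) → match.
Summing the matching environments: 1 + 1 + 1 + 2 = 5 matching atoms.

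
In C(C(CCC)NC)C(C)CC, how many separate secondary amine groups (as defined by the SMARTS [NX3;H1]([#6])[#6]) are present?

1

[NX3;H1]([#6])[#6] is the SMARTS for a secondary amine: a trivalent nitrogen with one H, bonded to two carbons.
Exactly one fragment in the molecule meets all constraints, giving 1 match.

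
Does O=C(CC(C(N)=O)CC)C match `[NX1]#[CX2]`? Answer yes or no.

The pattern [NX1]#[CX2] describes a nitrogen triple-bonded to a two-connected carbon — a nitrile.
The closest candidate here is a primary amide (-C(=O)NH2), but the nitrogen is NX3, not NX1. No other fragment satisfies the full query, so there is no match.

No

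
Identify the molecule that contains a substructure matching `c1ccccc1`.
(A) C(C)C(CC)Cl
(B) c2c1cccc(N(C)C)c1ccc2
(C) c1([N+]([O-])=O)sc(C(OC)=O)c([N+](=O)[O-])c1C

c1ccccc1 describes six aromatic carbons in a ring (a benzene ring).
(A) has a methyl group (-CH3) but no six-membered all-carbon aromatic ring is present.
(B) contains the required atom environment, so the pattern matches.
(C) has a methyl group (-CH3) but no six-membered all-carbon aromatic ring is present.
So the answer is (B).

B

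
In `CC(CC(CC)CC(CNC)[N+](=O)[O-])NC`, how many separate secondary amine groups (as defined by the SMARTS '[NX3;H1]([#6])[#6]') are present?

2

[NX3;H1]([#6])[#6] is the SMARTS for a secondary amine: a trivalent nitrogen with one H, bonded to two carbons.
The molecule carries 2 separate instances of an N-methylamino group (-NHCH3) meeting every constraint; each maps to a distinct set of atoms, giving 2 matches.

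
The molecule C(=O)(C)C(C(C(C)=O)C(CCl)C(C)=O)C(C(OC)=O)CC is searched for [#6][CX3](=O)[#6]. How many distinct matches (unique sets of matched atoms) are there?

3

[#6][CX3](=O)[#6] is the SMARTS for a ketone: a carbonyl carbon (no H) flanked by two carbons.
The molecule carries 3 separate instances of an acetyl/ketone group (-C(=O)CH3) meeting every constraint; each maps to a distinct set of atoms, giving 3 matches.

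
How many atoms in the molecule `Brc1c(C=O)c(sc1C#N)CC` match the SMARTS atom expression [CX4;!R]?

The query [CX4;!R] means: aliphatic carbon with four total connections, not in a ring.
Check the 12 heavy atoms by environment: 1× s (aromatic, X2, in 5-ring) → no; 4× c (aromatic, X3, in 5-ring) → no; 1× Br (X1, acyclic) → no; 1× C (X2, acyclic) → no; 1× N (X1, acyclic) → no; 2× C (X4, acyclic) → match; 1× C (X3, acyclic) → no; 1× O (X1, acyclic) → no.
That gives 2 matching atoms.

2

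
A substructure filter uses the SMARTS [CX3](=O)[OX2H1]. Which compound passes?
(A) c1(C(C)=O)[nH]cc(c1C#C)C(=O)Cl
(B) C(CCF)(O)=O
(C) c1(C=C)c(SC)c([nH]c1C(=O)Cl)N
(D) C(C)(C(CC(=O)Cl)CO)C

B

[CX3](=O)[OX2H1] describes an sp2 carbon double-bonded to O and single-bonded to an -OH oxygen (a carboxylic acid).
(A) has an acyl chloride (-C(=O)Cl) but the carbonyl is bonded to Cl, not to an -OH oxygen.
(B) contains a carboxylic acid group (-C(=O)OH), which satisfies every atom and bond constraint.
(C) has an acyl chloride (-C(=O)Cl) but the carbonyl is bonded to Cl, not to an -OH oxygen.
(D) has an acyl chloride (-C(=O)Cl) but the carbonyl is bonded to Cl, not to an -OH oxygen.
So the answer is (B).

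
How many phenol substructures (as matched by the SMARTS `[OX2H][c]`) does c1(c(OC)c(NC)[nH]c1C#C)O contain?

[OX2H][c] is the SMARTS for a phenol: a hydroxyl oxygen attached to an aromatic carbon.
Exactly one fragment in the molecule meets all constraints, giving 1 match.

1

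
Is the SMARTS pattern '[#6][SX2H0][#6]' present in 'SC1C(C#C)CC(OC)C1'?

No

The pattern [#6][SX2H0][#6] describes an aliphatic sulfur bridging two carbons with no H on the sulfur — a thioether.
The closest candidate here is a methoxy ether (-OCH3), but the bridging atom is O, not S. No other fragment satisfies the full query, so there is no match.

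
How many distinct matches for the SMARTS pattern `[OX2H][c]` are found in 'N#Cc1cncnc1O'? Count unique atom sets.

1

[OX2H][c] is the SMARTS for a phenol: a hydroxyl oxygen attached to an aromatic carbon.
Exactly one fragment in the molecule meets all constraints, giving 1 match.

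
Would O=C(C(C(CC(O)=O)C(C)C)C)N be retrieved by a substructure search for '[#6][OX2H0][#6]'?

The pattern [#6][OX2H0][#6] describes an aliphatic oxygen bridging two carbons with no H on the oxygen — an ether.
The closest candidate here is a carboxylic acid group (-C(=O)OH), but the -OH oxygen has H1; the =O is OX1, not OX2. No other fragment satisfies the full query, so there is no match.

No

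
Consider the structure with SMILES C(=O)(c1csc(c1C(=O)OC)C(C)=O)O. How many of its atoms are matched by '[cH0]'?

3

Check the 15 heavy atoms by environment: 1× s (aromatic, H0) → no; 3× c (aromatic, H0) → match; 1× c (aromatic, H1) → no; 3× C (H0) → no; 4× O (H0) → no; 1× O (H1) → no; 2× C (H3) → no.
That gives 3 matching atoms.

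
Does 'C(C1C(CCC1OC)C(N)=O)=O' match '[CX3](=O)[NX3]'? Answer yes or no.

Yes

The pattern [CX3](=O)[NX3] describes a carbonyl carbon bonded to a trivalent nitrogen — an amide.
The molecule carries a primary amide (-C(=O)NH2), whose atoms satisfy every constraint of the query, so the pattern matches.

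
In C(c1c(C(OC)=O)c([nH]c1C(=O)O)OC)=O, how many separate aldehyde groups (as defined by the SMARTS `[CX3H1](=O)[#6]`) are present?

1

[CX3H1](=O)[#6] is the SMARTS for an aldehyde: an sp2 carbon with one H, double-bonded to O and single-bonded to carbon.
Exactly one fragment in the molecule meets all constraints, giving 1 match.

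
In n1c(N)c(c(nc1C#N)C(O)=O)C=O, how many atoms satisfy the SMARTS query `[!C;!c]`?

Check the 14 heavy atoms by environment: 2× n (aromatic) → match; 4× c (aromatic) → no; 3× C → no; 2× N → match; 3× O → match.
Summing the matching environments: 2 + 2 + 3 = 7 matching atoms.

7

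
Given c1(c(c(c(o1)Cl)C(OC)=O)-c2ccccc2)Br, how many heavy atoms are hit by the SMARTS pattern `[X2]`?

2

Check the 17 heavy atoms by environment: 1× o (aromatic, X2) → match; 10× c (aromatic, X3) → no; 1× Cl (X1) → no; 1× Br (X1) → no; 1× C (X3) → no; 1× O (X1) → no; 1× O (X2) → match; 1× C (X4) → no.
Summing the matching environments: 1 + 1 = 2 matching atoms.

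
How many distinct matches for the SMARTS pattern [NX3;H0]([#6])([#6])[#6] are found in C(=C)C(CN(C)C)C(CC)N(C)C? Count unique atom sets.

[NX3;H0]([#6])([#6])[#6] is the SMARTS for a tertiary amine: a trivalent nitrogen with no H, bonded to three carbons.
The molecule carries 2 separate instances of a dimethylamino group (-N(CH3)2) meeting every constraint; each maps to a distinct set of atoms, giving 2 matches.

2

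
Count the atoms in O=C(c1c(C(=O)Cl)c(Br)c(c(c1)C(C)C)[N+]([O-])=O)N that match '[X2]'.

0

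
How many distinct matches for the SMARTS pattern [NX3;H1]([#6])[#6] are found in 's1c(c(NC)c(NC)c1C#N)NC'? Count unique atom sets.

[NX3;H1]([#6])[#6] is the SMARTS for a secondary amine: a trivalent nitrogen with one H, bonded to two carbons.
The molecule carries 3 separate instances of an N-methylamino group (-NHCH3) meeting every constraint; each maps to a distinct set of atoms, giving 3 matches.

3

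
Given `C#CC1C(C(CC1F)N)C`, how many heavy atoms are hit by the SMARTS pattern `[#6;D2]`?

2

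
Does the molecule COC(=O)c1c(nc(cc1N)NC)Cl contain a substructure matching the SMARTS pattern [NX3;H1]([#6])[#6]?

The pattern [NX3;H1]([#6])[#6] describes a trivalent nitrogen with one H, bonded to two carbons — a secondary amine.
The molecule carries an N-methylamino group (-NHCH3), whose atoms satisfy every constraint of the query, so the pattern matches.

Yes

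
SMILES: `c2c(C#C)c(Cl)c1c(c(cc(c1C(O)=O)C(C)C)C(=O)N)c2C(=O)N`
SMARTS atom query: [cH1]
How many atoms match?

2

The query [cH1] means: aromatic carbon bearing exactly one hydrogen.
Check the 25 heavy atoms by environment: 8× c (aromatic, H0) → no; 2× c (aromatic, H1) → match; 2× C (H1) → no; 2× C (H3) → no; 4× C (H0) → no; 3× O (H0) → no; 2× N (H2) → no; 1× Cl (H0) → no; 1× O (H1) → no.
That gives 2 matching atoms.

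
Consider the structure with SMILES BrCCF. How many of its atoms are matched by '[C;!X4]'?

The query [C;!X4] means: aliphatic carbon that does not have four total connections.
Check the 4 heavy atoms by environment: 2× C (X4) → no; 1× Br (X1) → no; 1× F (X1) → no.
No environment satisfies the query, so 0 matching atoms.

0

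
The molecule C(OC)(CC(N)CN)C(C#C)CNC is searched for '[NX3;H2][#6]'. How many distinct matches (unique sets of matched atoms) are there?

2

[NX3;H2][#6] is the SMARTS for a primary amine: a trivalent nitrogen with two H attached to carbon.
The molecule carries 2 separate instances of a primary amino group (-NH2) meeting every constraint; each maps to a distinct set of atoms, giving 2 matches.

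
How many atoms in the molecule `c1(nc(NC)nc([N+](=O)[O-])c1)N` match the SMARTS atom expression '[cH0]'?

3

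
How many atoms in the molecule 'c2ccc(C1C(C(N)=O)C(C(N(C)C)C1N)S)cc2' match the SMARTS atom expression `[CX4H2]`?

The query [CX4H2] means: sp3 carbon (X4) with exactly two hydrogens.
Check the 19 heavy atoms by environment: 5× C (H1, X4) → no; 1× c (aromatic, H0, X3) → no; 5× c (aromatic, H1, X3) → no; 2× N (H2, X3) → no; 1× S (H1, X2) → no; 1× C (H0, X3) → no; 1× O (H0, X1) → no; 1× N (H0, X3) → no; 2× C (H3, X4) → no.
No environment satisfies the query, so 0 matching atoms.

0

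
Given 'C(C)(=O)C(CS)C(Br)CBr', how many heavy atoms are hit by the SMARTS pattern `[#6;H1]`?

2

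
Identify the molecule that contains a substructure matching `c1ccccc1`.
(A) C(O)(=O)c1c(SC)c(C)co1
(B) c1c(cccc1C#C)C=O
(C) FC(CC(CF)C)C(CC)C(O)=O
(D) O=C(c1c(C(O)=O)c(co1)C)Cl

B

c1ccccc1 describes six aromatic carbons in a ring (a benzene ring).
(A) has a methyl group (-CH3) but no six-membered all-carbon aromatic ring is present.
(B) contains the required atom environment, so the pattern matches.
(C) has a methyl group (-CH3) but no six-membered all-carbon aromatic ring is present.
(D) has a methyl group (-CH3) but no six-membered all-carbon aromatic ring is present.
So the answer is (B).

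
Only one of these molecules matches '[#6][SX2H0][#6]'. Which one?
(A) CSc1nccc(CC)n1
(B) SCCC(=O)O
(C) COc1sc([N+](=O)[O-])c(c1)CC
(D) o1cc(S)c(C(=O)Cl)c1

A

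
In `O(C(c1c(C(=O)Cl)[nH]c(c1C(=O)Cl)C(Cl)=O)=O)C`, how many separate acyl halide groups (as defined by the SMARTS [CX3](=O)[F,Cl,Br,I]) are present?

3

[CX3](=O)[F,Cl,Br,I] is the SMARTS for an acyl halide: a carbonyl carbon bonded to a halogen.
The molecule carries 3 separate instances of an acyl chloride (-C(=O)Cl) meeting every constraint; each maps to a distinct set of atoms, giving 3 matches.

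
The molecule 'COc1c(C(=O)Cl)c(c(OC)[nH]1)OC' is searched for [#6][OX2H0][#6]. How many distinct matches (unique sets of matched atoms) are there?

3

[#6][OX2H0][#6] is the SMARTS for an ether: an aliphatic oxygen bridging two carbons with no H on the oxygen.
The molecule carries 3 separate instances of a methoxy ether (-OCH3) meeting every constraint; each maps to a distinct set of atoms, giving 3 matches.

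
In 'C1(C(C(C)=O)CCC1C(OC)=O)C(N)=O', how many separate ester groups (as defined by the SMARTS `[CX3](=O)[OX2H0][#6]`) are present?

[CX3](=O)[OX2H0][#6] is the SMARTS for an ester: a carbonyl carbon bonded to an oxygen that is itself bonded to carbon (no H on that O).
Exactly one fragment in the molecule meets all constraints, giving 1 match.

1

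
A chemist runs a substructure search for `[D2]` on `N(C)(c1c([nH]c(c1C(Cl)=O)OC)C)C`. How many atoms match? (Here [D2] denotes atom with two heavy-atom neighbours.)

The query [D2] means: atom with exactly two heavy-atom neighbours.
Check the 14 heavy atoms by environment: 1× n (aromatic, D2) → match; 4× c (aromatic, D3) → no; 1× C (D3) → no; 1× O (D1) → no; 1× Cl (D1) → no; 1× N (D3) → no; 4× C (D1) → no; 1× O (D2) → match.
Summing the matching environments: 1 + 1 = 2 matching atoms.

2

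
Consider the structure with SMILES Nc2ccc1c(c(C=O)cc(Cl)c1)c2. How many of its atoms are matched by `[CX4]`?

0

The query [CX4] means: C with X4: aliphatic carbon with exactly 4 total connections (bonds + H).
Check the 14 heavy atoms by environment: 10× c (aromatic, X3) → no; 1× N (X3) → no; 1× C (X3) → no; 1× O (X1) → no; 1× Cl (X1) → no.
No environment satisfies the query, so 0 matching atoms.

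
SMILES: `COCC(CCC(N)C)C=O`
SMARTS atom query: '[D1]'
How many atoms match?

4

The query [D1] means: atom with exactly one heavy-atom neighbour (degree 1).
Check the 11 heavy atoms by environment: 2× C (D1) → match; 2× C (D3) → no; 4× C (D2) → no; 1× O (D2) → no; 1× N (D1) → match; 1× O (D1) → match.
Summing the matching environments: 2 + 1 + 1 = 4 matching atoms.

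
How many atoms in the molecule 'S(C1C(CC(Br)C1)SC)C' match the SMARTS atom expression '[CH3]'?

2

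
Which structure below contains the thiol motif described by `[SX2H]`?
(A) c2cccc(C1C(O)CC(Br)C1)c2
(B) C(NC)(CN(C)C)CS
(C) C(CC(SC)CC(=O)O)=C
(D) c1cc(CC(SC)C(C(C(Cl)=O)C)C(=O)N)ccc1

[SX2H] describes an aliphatic sulfur with two connections, one being H (a thiol).
(A) has a hydroxyl group (-OH) but it is an -OH, not an -SH.
(B) contains a thiol (-SH), which satisfies every atom and bond constraint.
(C) has a methylthio ether (-SCH3) but the sulfur has H0 (bonded to two carbons), not H1.
(D) has a methylthio ether (-SCH3) but the sulfur has H0 (bonded to two carbons), not H1.
So the answer is (B).

B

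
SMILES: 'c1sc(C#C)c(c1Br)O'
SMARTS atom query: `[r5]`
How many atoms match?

Check the 9 heavy atoms by environment: 1× s (aromatic, in 5-ring) → match; 4× c (aromatic, in 5-ring) → match; 2× C (acyclic) → no; 1× Br (acyclic) → no; 1× O (acyclic) → no.
Summing the matching environments: 1 + 4 = 5 matching atoms.

5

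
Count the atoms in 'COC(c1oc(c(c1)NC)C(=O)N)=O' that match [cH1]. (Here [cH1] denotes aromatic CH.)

1

The query [cH1] means: aromatic carbon bearing exactly one hydrogen.
Check the 14 heavy atoms by environment: 1× o (aromatic, H0) → no; 3× c (aromatic, H0) → no; 1× c (aromatic, H1) → match; 1× N (H1) → no; 2× C (H3) → no; 2× C (H0) → no; 3× O (H0) → no; 1× N (H2) → no.
That gives 1 matching atom.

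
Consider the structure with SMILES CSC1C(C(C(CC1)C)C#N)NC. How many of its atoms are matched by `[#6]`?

10

The query [#6] means: #6 matches any atom with atomic number 6 (carbon, aromatic or aliphatic).
Check the 13 heavy atoms by environment: 10× C → match; 1× S → no; 2× N → no.
That gives 10 matching atoms.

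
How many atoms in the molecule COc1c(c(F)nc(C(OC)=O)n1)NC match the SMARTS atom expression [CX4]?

Check the 15 heavy atoms by environment: 2× n (aromatic, X2) → no; 4× c (aromatic, X3) → no; 1× F (X1) → no; 1× C (X3) → no; 1× O (X1) → no; 2× O (X2) → no; 3× C (X4) → match; 1× N (X3) → no.
That gives 3 matching atoms.

3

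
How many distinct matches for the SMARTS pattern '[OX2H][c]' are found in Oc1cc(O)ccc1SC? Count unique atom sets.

[OX2H][c] is the SMARTS for a phenol: a hydroxyl oxygen attached to an aromatic carbon.
The molecule carries 2 separate instances of a hydroxyl group (-OH) meeting every constraint; each maps to a distinct set of atoms, giving 2 matches.

2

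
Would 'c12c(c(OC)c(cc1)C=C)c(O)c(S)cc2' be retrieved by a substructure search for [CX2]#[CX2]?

No

The pattern [CX2]#[CX2] describes a carbon-carbon triple bond — an alkyne.
The closest candidate here is a vinyl group (-CH=CH2), but the C=C is a double bond; both carbons are CX3, not CX2. No other fragment satisfies the full query, so there is no match.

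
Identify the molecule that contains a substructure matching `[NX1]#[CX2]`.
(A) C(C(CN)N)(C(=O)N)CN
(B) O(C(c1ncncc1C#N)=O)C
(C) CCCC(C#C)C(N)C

[NX1]#[CX2] describes a nitrogen triple-bonded to a two-connected carbon (a nitrile).
(A) has a primary amino group (-NH2) but the nitrogen is NX3 (three connections), not NX1 triple-bonded.
(B) contains a nitrile (-C#N), which satisfies every atom and bond constraint.
(C) has a primary amino group (-NH2) but the nitrogen is NX3 (three connections), not NX1 triple-bonded.
So the answer is (B).

B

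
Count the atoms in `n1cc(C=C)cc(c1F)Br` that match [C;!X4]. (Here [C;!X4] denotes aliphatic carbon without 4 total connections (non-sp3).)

2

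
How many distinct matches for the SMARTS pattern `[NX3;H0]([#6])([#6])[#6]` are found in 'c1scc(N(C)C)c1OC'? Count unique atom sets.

[NX3;H0]([#6])([#6])[#6] is the SMARTS for a tertiary amine: a trivalent nitrogen with no H, bonded to three carbons.
Exactly one fragment in the molecule meets all constraints, giving 1 match.

1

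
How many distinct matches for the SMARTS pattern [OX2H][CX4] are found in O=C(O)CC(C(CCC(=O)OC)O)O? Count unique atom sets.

2

[OX2H][CX4] is the SMARTS for an aliphatic alcohol: a hydroxyl oxygen bound to an sp3 (X4) carbon.
The molecule carries 2 separate instances of a hydroxyl group (-OH) meeting every constraint; each maps to a distinct set of atoms, giving 2 matches.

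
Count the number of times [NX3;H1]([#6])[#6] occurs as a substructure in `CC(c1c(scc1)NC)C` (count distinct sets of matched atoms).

1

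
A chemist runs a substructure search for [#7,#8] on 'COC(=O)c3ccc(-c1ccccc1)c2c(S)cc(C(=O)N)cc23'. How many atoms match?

The query [#7,#8] means: nitrogen or oxygen (comma = OR).
Check the 24 heavy atoms by environment: 16× c (aromatic) → no; 1× S → no; 3× C → no; 3× O → match; 1× N → match.
Summing the matching environments: 3 + 1 = 4 matching atoms.

4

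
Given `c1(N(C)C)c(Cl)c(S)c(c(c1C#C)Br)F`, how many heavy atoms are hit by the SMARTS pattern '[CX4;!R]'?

2

The query [CX4;!R] means: aliphatic carbon with four total connections, not in a ring.
Check the 15 heavy atoms by environment: 6× c (aromatic, X3, in 6-ring) → no; 1× F (X1, acyclic) → no; 1× N (X3, acyclic) → no; 2× C (X4, acyclic) → match; 1× Cl (X1, acyclic) → no; 2× C (X2, acyclic) → no; 1× S (X2, acyclic) → no; 1× Br (X1, acyclic) → no.
That gives 2 matching atoms.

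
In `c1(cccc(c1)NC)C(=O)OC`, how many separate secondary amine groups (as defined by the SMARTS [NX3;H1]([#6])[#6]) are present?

1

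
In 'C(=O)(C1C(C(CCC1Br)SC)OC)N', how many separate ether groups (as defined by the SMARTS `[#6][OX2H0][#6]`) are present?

[#6][OX2H0][#6] is the SMARTS for an ether: an aliphatic oxygen bridging two carbons with no H on the oxygen.
Exactly one fragment in the molecule meets all constraints, giving 1 match.

1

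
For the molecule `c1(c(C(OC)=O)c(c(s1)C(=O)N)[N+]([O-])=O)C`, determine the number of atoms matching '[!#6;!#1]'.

Check the 16 heavy atoms by environment: 1× s (aromatic) → match; 4× c (aromatic) → no; 4× C → no; 1× N (charge +1) → match; 1× O (charge -1) → match; 4× O → match; 1× N → match.
Summing the matching environments: 1 + 1 + 1 + 4 + 1 = 8 matching atoms.

8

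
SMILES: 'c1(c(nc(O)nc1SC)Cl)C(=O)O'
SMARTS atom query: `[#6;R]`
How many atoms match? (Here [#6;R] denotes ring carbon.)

The query [#6;R] means: carbon that is part of a ring.
Check the 13 heavy atoms by environment: 2× n (aromatic, in 6-ring) → no; 4× c (aromatic, in 6-ring) → match; 2× C (acyclic) → no; 3× O (acyclic) → no; 1× Cl (acyclic) → no; 1× S (acyclic) → no.
That gives 4 matching atoms.

4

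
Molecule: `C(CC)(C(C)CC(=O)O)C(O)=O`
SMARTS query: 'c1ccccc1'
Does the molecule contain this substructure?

No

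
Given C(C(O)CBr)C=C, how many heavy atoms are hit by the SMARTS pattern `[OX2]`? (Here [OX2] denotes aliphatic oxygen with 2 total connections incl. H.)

1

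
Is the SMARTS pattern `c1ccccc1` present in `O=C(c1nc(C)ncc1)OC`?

The pattern c1ccccc1 describes six aromatic carbons in a ring — a benzene ring.
The closest candidate here is a methyl group (-CH3), but no six-membered all-carbon aromatic ring is present. No other fragment satisfies the full query, so there is no match.

No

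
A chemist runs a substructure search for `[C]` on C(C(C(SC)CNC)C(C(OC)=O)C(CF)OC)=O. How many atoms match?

12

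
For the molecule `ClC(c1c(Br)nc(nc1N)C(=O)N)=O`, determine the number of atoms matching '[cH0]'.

4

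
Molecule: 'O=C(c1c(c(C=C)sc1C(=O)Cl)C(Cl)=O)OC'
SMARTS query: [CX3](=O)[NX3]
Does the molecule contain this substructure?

No

The pattern [CX3](=O)[NX3] describes a carbonyl carbon bonded to a trivalent nitrogen — an amide.
The closest candidate here is a methyl-ester group (-C(=O)OCH3), but the carbonyl is bonded to O, not to an NX3 nitrogen. No other fragment satisfies the full query, so there is no match.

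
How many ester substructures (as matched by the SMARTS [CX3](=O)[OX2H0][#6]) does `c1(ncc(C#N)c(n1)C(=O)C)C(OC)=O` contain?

[CX3](=O)[OX2H0][#6] is the SMARTS for an ester: a carbonyl carbon bonded to an oxygen that is itself bonded to carbon (no H on that O).
Exactly one fragment in the molecule meets all constraints, giving 1 match.

1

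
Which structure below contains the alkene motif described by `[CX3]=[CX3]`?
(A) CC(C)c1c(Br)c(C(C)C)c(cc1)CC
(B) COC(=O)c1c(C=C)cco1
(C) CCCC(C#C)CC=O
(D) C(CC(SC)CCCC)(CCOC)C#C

B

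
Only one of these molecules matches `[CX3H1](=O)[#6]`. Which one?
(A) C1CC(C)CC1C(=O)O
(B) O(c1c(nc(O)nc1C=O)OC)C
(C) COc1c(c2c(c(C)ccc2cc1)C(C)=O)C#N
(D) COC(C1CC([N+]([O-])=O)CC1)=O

B

[CX3H1](=O)[#6] describes an sp2 carbon with one H, double-bonded to O and single-bonded to carbon (an aldehyde).
(A) has a carboxylic acid group (-C(=O)OH) but the carbonyl carbon has H0 and is bonded to O, not H1.
(B) contains an aldehyde (-CHO), which satisfies every atom and bond constraint.
(C) has an acetyl/ketone group (-C(=O)CH3) but the carbonyl carbon has H0 (two carbon neighbours), not H1.
(D) has a methyl-ester group (-C(=O)OCH3) but the carbonyl carbon has H0, not H1.
So the answer is (B).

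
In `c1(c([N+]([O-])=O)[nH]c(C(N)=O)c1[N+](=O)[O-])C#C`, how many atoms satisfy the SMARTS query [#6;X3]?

5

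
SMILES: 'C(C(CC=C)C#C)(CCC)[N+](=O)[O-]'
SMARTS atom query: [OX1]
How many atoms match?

Check the 13 heavy atoms by environment: 6× C (X4) → no; 2× C (X2) → no; 2× C (X3) → no; 1× N (charge +1, X3) → no; 1× O (charge -1, X1) → match; 1× O (X1) → match.
Summing the matching environments: 1 + 1 = 2 matching atoms.

2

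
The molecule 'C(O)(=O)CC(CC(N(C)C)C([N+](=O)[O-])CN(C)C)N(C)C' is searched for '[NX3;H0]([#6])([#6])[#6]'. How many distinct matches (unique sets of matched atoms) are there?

3

[NX3;H0]([#6])([#6])[#6] is the SMARTS for a tertiary amine: a trivalent nitrogen with no H, bonded to three carbons.
The molecule carries 3 separate instances of a dimethylamino group (-N(CH3)2) meeting every constraint; each maps to a distinct set of atoms, giving 3 matches.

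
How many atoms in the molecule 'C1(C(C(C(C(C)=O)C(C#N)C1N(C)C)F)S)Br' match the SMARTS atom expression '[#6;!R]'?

5

The query [#6;!R] means: carbon not in any ring.
Check the 17 heavy atoms by environment: 6× C (in 6-ring) → no; 1× F (acyclic) → no; 2× N (acyclic) → no; 5× C (acyclic) → match; 1× Br (acyclic) → no; 1× O (acyclic) → no; 1× S (acyclic) → no.
That gives 5 matching atoms.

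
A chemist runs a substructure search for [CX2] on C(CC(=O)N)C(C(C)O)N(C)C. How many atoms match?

0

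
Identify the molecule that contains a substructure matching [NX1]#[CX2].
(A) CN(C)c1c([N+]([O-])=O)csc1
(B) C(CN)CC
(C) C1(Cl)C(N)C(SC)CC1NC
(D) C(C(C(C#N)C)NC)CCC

D

[NX1]#[CX2] describes a nitrogen triple-bonded to a two-connected carbon (a nitrile).
(A) has a nitro group (-[N+](=O)[O-]) but there is no C#N triple bond.
(B) has a primary amino group (-NH2) but the nitrogen is NX3 (three connections), not NX1 triple-bonded.
(C) has a primary amino group (-NH2) but the nitrogen is NX3 (three connections), not NX1 triple-bonded.
(D) contains a nitrile (-C#N), which satisfies every atom and bond constraint.
So the answer is (D).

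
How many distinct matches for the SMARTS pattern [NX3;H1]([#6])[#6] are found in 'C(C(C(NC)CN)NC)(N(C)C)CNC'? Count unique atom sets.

[NX3;H1]([#6])[#6] is the SMARTS for a secondary amine: a trivalent nitrogen with one H, bonded to two carbons.
The molecule carries 3 separate instances of an N-methylamino group (-NHCH3) meeting every constraint; each maps to a distinct set of atoms, giving 3 matches.

3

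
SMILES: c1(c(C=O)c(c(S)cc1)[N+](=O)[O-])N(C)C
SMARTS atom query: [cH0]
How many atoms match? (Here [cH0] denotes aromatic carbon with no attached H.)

Check the 15 heavy atoms by environment: 4× c (aromatic, H0) → match; 2× c (aromatic, H1) → no; 1× C (H1) → no; 2× O (H0) → no; 1× N (charge +1, H0) → no; 1× O (charge -1, H0) → no; 1× S (H1) → no; 1× N (H0) → no; 2× C (H3) → no.
That gives 4 matching atoms.

4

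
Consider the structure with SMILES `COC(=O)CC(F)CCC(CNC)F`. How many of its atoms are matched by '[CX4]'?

8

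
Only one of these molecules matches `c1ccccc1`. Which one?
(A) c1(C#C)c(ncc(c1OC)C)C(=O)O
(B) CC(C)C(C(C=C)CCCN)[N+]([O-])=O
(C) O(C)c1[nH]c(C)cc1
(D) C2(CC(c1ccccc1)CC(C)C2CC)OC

c1ccccc1 describes six aromatic carbons in a ring (a benzene ring).
(A) has a methyl group (-CH3) but no six-membered all-carbon aromatic ring is present.
(B) has a methyl group (-CH3) but no six-membered all-carbon aromatic ring is present.
(C) has a methyl group (-CH3) but no six-membered all-carbon aromatic ring is present.
(D) contains a phenyl ring, which satisfies every atom and bond constraint.
So the answer is (D).

D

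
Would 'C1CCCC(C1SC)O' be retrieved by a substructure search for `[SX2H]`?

No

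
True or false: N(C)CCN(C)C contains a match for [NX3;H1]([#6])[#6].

True

The pattern [NX3;H1]([#6])[#6] describes a trivalent nitrogen with one H, bonded to two carbons — a secondary amine.
The molecule carries an N-methylamino group (-NHCH3), whose atoms satisfy every constraint of the query, so the pattern matches.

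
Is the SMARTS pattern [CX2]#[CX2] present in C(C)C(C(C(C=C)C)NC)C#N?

The pattern [CX2]#[CX2] describes a carbon-carbon triple bond — an alkyne.
The closest candidate here is a vinyl group (-CH=CH2), but the C=C is a double bond; both carbons are CX3, not CX2. No other fragment satisfies the full query, so there is no match.

No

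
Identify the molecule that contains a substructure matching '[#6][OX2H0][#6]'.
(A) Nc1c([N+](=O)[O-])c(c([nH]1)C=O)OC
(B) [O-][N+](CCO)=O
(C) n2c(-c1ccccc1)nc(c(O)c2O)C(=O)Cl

[#6][OX2H0][#6] describes an aliphatic oxygen bridging two carbons with no H on the oxygen (an ether).
(A) contains a methoxy ether (-OCH3), which satisfies every atom and bond constraint.
(B) has a hydroxyl group (-OH) but the oxygen has H1, not H0 bridging two carbons.
(C) has a hydroxyl group (-OH) but the oxygen has H1, not H0 bridging two carbons.
So the answer is (A).

A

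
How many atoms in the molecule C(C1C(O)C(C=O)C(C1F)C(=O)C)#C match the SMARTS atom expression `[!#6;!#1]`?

4

The query [!#6;!#1] means: not carbon and not hydrogen — any heteroatom.
Check the 14 heavy atoms by environment: 10× C → no; 3× O → match; 1× F → match.
Summing the matching environments: 3 + 1 = 4 matching atoms.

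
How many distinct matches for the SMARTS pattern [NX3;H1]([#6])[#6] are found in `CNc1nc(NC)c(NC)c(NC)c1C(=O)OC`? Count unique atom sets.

4

[NX3;H1]([#6])[#6] is the SMARTS for a secondary amine: a trivalent nitrogen with one H, bonded to two carbons.
The molecule carries 4 separate instances of an N-methylamino group (-NHCH3) meeting every constraint; each maps to a distinct set of atoms, giving 4 matches.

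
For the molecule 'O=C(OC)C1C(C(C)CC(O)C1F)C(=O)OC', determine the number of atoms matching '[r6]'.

6

The query [r6] means: r6 matches atoms in a six-membered ring.
Check the 17 heavy atoms by environment: 6× C (in 6-ring) → match; 5× O (acyclic) → no; 5× C (acyclic) → no; 1× F (acyclic) → no.
That gives 6 matching atoms.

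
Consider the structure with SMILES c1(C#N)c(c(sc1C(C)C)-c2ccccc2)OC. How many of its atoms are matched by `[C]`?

5

The query [C] means: uppercase C matches aliphatic (non-aromatic) carbon only.
Check the 18 heavy atoms by environment: 1× s (aromatic) → no; 10× c (aromatic) → no; 5× C → match; 1× N → no; 1× O → no.
That gives 5 matching atoms.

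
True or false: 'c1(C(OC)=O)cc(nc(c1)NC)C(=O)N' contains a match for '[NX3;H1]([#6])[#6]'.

True

The pattern [NX3;H1]([#6])[#6] describes a trivalent nitrogen with one H, bonded to two carbons — a secondary amine.
The molecule carries an N-methylamino group (-NHCH3), whose atoms satisfy every constraint of the query, so the pattern matches.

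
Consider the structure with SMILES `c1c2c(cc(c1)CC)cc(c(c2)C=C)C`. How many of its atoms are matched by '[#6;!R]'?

The query [#6;!R] means: carbon not in any ring.
Check the 15 heavy atoms by environment: 10× c (aromatic, in 6-ring) → no; 5× C (acyclic) → match.
That gives 5 matching atoms.

5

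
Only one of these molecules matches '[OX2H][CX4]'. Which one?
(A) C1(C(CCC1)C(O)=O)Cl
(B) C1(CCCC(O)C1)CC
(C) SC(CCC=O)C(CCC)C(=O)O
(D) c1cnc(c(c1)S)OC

[OX2H][CX4] describes a hydroxyl oxygen bound to an sp3 (X4) carbon (an aliphatic alcohol).
(A) has a carboxylic acid group (-C(=O)OH) but the -OH is on a CX3 carbonyl carbon, not a CX4 carbon.
(B) contains a hydroxyl group (-OH), which satisfies every atom and bond constraint.
(C) has a carboxylic acid group (-C(=O)OH) but the -OH is on a CX3 carbonyl carbon, not a CX4 carbon.
(D) has a methoxy ether (-OCH3) but the oxygen has H0 (ether), not H1.
So the answer is (B).

B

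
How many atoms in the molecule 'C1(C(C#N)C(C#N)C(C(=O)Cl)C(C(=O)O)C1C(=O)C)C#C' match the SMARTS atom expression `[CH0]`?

Check the 21 heavy atoms by environment: 7× C (H1) → no; 6× C (H0) → match; 3× O (H0) → no; 1× O (H1) → no; 1× Cl (H0) → no; 2× N (H0) → no; 1× C (H3) → no.
That gives 6 matching atoms.

6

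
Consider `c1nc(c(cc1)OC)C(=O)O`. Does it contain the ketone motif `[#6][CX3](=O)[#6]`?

No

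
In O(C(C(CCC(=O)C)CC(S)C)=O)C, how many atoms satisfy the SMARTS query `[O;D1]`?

2

Check the 14 heavy atoms by environment: 3× C (D1) → no; 4× C (D3) → no; 3× C (D2) → no; 1× S (D1) → no; 2× O (D1) → match; 1× O (D2) → no.
That gives 2 matching atoms.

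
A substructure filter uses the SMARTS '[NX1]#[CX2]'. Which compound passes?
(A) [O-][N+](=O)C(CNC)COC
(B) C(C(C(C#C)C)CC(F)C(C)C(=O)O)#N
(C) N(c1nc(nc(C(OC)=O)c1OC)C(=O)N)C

B

[NX1]#[CX2] describes a nitrogen triple-bonded to a two-connected carbon (a nitrile).
(A) has a nitro group (-[N+](=O)[O-]) but there is no C#N triple bond.
(B) contains a nitrile (-C#N), which satisfies every atom and bond constraint.
(C) has a primary amide (-C(=O)NH2) but the nitrogen is NX3, not NX1.
So the answer is (B).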